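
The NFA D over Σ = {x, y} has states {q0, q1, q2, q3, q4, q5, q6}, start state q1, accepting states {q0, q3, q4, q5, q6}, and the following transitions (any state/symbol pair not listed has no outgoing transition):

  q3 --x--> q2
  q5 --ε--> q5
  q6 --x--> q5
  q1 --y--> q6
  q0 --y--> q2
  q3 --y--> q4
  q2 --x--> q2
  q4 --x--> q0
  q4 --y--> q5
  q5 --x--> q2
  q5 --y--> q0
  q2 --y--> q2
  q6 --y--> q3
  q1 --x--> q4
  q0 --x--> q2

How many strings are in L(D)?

12

The useful subgraph on states {q0, q1, q3, q4, q5, q6} is acyclic, so L(D) is finite; the longest accepting path visits 6 useful states, giving maximum string length 5.
Counting accepting paths from q1 by length: 2 of length 1, 4 of length 2, 3 of length 3, 2 of length 4, 1 of length 5. Total 12.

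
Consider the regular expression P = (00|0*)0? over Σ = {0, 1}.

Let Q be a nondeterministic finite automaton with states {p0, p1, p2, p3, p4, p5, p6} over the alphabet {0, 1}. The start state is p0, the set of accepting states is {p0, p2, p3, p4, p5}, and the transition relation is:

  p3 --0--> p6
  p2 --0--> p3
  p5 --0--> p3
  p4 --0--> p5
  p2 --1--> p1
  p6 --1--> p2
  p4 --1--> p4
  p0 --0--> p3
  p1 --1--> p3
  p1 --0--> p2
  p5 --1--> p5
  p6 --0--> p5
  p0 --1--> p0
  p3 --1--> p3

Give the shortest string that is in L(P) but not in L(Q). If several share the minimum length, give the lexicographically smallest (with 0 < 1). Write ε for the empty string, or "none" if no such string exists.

The string 00 is accepted by P but not by Q.
No shorter string lies in the difference, and 00 is the lexicographically first length-2 string in L(P) \ L(Q).

00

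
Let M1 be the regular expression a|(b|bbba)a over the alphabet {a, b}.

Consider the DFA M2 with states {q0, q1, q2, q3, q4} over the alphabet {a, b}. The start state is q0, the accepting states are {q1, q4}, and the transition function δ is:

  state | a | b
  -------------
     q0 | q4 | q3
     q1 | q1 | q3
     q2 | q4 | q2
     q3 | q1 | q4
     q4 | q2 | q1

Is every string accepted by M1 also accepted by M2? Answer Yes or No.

Converting the expression M1 to a DFA (subset construction, then merging equivalent states) gives the minimal DFA with states {r0, r1, r2, r3, r4, r5, r6}, start state r0, accepting states {r1} and transitions r0: a→r1, b→r2; r1: a→r3, b→r3; r2: a→r1, b→r4; r3: a→r3, b→r3; r4: a→r3, b→r5; r5: a→r6, b→r3; r6: a→r1, b→r3.
Exploring the product automaton M1 × M2 from the start pair (r0, q0), following both machines on each input symbol, reaches 11 state pairs: (r0, q0), (r1, q4), (r2, q3), (r3, q2), (r3, q1), (r1, q1), (r4, q4), (r3, q4), (r3, q3), (r5, q1), (r6, q1).
M1 accepts in {r1} and M2 accepts in {q1, q4}. The reachable pairs whose M1-component is accepting are (r1, q4), (r1, q1); in each of them the M2-component is accepting too, so the product for L(M1) \ L(M2) (M1-component accepting, M2-component rejecting) has no reachable accepting pair and the difference is empty.
Hence every string in L(M1) is also in L(M2).

Yes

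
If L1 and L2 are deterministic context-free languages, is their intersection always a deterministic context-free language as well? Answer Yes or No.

DCFLs are closed under complement (normalise the DPDA to read all of its input, then flip the verdict). If they were also closed under intersection, De Morgan would make them closed under union; but {aⁿbⁿ : n≥0} and {aⁿb²ⁿ : n≥0} are DCFLs (push the a's; pop one per b, respectively one per two b's) whose union no deterministic PDA accepts: a DPDA for it would have a single run on aⁿb²ⁿ, accepting after the prefix aⁿbⁿ and accepting again after n more b's; an ordinary PDA that simulates it on a's and b's and, at any moment when it is accepting, may switch to reading only a fresh letter c while feeding each c to the simulation as a b, would accept aⁱbʲcᵏ (k≥1) exactly when both aⁱbʲ and aⁱbʲ⁺ᵏ are in the language, i.e. its language intersected with the regular set a*b*c⁺ would be exactly {aⁿbⁿcⁿ : n≥1} — impossible, since context-free languages are closed under intersection with regular sets and {aⁿbⁿcⁿ} is not context-free.

No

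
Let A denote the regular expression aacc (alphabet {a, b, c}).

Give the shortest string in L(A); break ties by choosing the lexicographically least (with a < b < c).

aacc

By inspection of the expression, no string of length less than 4 matches, and aacc is the lexicographically first match of length 4.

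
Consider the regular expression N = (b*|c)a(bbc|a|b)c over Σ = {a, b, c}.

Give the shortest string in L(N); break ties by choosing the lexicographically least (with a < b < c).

By inspection of the expression, no string of length less than 3 matches, and aac is the lexicographically first match of length 3.

aac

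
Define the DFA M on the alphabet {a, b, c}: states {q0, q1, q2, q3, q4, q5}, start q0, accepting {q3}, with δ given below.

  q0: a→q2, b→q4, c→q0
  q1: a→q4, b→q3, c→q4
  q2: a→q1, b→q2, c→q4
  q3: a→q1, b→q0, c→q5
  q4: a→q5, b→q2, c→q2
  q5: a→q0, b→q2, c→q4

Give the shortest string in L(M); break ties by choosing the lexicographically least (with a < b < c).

A breadth-first search from q0 reaches an accepting state first via the path q0 → q2 → q1 → q3 on input aab.
No string of length < 3 is accepted (BFS exhausts all shorter strings without reaching an accepting state), and aab is the lexicographically least accepting string of length 3.

aab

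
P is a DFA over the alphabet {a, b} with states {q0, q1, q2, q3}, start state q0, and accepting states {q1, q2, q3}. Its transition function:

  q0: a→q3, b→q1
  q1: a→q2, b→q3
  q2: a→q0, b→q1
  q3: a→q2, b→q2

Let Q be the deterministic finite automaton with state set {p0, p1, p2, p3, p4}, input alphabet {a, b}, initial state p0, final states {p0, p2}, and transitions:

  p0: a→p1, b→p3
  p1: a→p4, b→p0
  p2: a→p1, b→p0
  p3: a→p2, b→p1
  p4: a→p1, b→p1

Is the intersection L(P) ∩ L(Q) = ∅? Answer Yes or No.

No

The string ab is accepted by both P and Q.
Hence L(P) ∩ L(Q) ≠ ∅.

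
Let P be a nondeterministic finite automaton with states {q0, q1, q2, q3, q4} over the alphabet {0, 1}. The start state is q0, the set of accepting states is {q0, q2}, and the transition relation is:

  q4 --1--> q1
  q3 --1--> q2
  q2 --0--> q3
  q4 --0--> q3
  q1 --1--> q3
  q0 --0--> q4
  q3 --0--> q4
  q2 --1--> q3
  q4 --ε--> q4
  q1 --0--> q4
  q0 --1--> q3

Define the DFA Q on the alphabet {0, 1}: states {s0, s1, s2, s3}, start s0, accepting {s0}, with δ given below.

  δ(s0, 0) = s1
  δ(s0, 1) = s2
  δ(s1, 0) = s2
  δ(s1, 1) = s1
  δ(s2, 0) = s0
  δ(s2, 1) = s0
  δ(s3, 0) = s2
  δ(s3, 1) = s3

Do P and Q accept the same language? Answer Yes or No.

The string 0111 is accepted by P but rejected by Q.
So L(P) ≠ L(Q).

No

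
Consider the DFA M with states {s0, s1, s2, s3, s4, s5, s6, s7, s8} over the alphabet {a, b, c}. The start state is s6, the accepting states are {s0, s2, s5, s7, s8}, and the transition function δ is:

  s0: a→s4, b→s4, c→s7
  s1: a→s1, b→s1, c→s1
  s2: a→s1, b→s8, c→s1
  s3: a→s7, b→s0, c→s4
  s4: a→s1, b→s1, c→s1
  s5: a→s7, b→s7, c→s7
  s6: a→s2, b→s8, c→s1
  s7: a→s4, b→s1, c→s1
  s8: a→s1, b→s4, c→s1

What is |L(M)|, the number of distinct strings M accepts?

3

The useful subgraph on states {s2, s6, s8} is acyclic, so L(M) is finite; the longest accepting path visits 3 useful states, giving maximum string length 2.
Counting accepting paths from s6 by length: 2 of length 1, 1 of length 2. Total 3.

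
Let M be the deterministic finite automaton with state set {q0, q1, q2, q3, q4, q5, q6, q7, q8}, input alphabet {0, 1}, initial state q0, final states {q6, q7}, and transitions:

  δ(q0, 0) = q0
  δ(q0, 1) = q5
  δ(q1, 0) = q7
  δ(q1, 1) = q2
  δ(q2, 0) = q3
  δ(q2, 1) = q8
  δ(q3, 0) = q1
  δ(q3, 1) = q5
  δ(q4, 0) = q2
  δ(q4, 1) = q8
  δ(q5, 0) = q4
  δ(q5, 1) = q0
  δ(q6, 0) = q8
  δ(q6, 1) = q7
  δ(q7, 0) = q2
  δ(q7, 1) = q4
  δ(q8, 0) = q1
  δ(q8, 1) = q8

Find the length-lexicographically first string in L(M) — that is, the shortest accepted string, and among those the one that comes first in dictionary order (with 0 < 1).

10100

A breadth-first search from q0 reaches an accepting state first via the path q0 → q5 → q4 → q8 → q1 → q7 on input 10100.
No string of length < 5 is accepted (BFS exhausts all shorter strings without reaching an accepting state), and 10100 is the lexicographically least accepting string of length 5.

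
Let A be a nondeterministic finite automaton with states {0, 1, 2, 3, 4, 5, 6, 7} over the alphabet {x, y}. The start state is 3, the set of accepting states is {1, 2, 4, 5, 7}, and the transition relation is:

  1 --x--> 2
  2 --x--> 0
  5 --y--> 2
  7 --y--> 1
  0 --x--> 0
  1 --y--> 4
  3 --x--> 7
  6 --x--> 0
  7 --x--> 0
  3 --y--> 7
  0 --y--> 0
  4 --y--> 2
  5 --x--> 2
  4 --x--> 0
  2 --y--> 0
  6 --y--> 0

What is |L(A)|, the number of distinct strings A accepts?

10

The useful subgraph on states {1, 2, 3, 4, 7} is acyclic, so L(A) is finite; the longest accepting path visits 5 useful states, giving maximum string length 4.
Counting accepting paths from 3 by length: 2 of length 1, 2 of length 2, 4 of length 3, 2 of length 4. Total 10.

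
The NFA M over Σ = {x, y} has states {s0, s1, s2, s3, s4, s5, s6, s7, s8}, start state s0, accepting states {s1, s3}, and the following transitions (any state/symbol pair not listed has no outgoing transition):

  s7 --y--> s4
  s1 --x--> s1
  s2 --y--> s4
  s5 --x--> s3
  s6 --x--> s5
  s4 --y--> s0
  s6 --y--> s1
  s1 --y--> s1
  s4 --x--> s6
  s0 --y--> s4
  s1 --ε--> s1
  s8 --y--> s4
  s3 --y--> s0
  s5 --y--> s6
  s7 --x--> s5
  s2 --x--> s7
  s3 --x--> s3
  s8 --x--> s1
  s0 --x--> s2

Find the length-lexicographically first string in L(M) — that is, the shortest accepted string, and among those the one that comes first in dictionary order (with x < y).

yxy

A breadth-first search from s0 reaches an accepting state first via the path s0 → s4 → s6 → s1 on input yxy.
No string of length < 3 is accepted (BFS exhausts all shorter strings without reaching an accepting state), and yxy is the lexicographically least accepting string of length 3.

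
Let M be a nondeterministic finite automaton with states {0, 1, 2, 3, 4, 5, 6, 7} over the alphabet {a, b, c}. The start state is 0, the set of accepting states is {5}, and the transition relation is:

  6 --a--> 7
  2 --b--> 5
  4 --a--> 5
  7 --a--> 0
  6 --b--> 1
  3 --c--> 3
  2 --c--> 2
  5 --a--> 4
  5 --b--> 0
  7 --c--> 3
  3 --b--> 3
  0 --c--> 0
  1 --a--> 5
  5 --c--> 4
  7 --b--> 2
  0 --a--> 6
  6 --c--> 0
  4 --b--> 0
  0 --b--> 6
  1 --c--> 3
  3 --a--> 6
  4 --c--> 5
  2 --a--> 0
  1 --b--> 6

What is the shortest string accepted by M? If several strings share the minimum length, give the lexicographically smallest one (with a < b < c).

aba

A breadth-first search from 0 reaches an accepting state first via the path 0 → 6 → 1 → 5 on input aba.
No string of length < 3 is accepted (BFS exhausts all shorter strings without reaching an accepting state), and aba is the lexicographically least accepting string of length 3.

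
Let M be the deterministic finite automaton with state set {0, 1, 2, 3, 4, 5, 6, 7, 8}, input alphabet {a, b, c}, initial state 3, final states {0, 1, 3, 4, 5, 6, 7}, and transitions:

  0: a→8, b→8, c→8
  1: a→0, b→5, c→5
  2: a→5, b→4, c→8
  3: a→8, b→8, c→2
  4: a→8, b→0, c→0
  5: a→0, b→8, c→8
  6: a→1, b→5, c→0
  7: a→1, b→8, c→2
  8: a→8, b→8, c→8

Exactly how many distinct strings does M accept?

6

The useful subgraph on states {0, 2, 3, 4, 5} is acyclic, so L(M) is finite; the longest accepting path visits 4 useful states, giving maximum string length 3.
Counting accepting paths from 3 by length: 1 of length 0, 2 of length 2, 3 of length 3. Total 6.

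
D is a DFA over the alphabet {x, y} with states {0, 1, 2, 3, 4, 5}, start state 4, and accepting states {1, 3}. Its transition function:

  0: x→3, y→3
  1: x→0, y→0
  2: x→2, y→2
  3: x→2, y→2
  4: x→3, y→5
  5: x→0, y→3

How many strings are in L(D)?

The useful subgraph on states {0, 3, 4, 5} is acyclic, so L(D) is finite; the longest accepting path visits 4 useful states, giving maximum string length 3.
Counting accepting paths from 4 by length: 1 of length 1, 1 of length 2, 2 of length 3. Total 4.

4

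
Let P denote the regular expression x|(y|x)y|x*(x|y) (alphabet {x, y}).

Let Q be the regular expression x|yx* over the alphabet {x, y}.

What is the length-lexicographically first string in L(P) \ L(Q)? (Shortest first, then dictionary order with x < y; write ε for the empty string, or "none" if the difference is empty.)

The string xx is accepted by P but not by Q.
No shorter string lies in the difference, and xx is the lexicographically first length-2 string in L(P) \ L(Q).

xx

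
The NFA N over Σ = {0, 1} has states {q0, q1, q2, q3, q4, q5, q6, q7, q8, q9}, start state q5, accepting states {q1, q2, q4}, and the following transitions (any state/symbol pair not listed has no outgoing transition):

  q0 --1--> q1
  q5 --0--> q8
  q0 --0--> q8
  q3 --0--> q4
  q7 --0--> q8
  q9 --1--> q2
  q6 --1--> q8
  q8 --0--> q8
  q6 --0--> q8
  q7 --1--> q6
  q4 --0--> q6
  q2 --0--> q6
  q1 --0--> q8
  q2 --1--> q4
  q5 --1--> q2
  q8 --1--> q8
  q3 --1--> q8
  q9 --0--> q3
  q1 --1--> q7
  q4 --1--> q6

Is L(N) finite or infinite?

finite

The useful states (reachable from q5 and able to reach an accepting state) are {q2, q4, q5}.
Restricted to these states the transition graph has no cycle, so every accepting path has bounded length and L is finite.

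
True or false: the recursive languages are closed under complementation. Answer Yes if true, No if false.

Run the decider for L and flip its answer; since the decider halts on every input, this decides the complement.
So the recursive languages are closed under complement.

Yes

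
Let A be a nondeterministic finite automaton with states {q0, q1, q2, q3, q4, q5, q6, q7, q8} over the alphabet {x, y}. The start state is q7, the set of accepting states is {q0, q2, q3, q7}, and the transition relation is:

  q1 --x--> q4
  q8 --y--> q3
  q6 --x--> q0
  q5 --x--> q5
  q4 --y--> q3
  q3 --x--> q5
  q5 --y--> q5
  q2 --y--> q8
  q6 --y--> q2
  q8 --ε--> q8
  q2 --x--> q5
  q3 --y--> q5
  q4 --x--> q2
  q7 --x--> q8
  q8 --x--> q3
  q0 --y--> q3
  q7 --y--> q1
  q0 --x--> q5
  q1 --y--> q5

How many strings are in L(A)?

The useful subgraph on states {q1, q2, q3, q4, q7, q8} is acyclic, so L(A) is finite; the longest accepting path visits 6 useful states, giving maximum string length 5.
Counting accepting paths from q7 by length: 1 of length 0, 2 of length 2, 2 of length 3, 2 of length 5. Total 7.

7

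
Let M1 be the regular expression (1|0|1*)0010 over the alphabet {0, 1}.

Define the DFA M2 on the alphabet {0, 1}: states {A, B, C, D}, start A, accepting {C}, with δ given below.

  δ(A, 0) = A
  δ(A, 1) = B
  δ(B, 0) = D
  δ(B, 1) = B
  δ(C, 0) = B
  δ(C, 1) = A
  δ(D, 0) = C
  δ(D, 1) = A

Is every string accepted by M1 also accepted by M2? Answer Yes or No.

The string 0010 is in L(M1) but not in L(M2).
So L(M1) ⊄ L(M2).

No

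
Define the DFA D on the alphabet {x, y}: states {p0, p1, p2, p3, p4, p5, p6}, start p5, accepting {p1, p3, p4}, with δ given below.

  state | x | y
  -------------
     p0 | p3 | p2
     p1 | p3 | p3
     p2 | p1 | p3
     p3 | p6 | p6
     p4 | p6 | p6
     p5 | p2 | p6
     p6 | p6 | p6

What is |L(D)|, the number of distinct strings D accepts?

The useful subgraph on states {p1, p2, p3, p5} is acyclic, so L(D) is finite; the longest accepting path visits 4 useful states, giving maximum string length 3.
Counting accepting paths from p5 by length: 2 of length 2, 2 of length 3. Total 4.

4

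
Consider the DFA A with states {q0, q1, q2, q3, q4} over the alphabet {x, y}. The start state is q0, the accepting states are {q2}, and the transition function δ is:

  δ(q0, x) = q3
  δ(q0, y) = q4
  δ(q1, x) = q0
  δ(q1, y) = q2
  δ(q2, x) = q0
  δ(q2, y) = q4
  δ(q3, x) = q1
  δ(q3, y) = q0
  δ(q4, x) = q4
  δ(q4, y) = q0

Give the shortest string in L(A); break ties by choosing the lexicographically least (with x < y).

xxy

A breadth-first search from q0 reaches an accepting state first via the path q0 → q3 → q1 → q2 on input xxy.
No string of length < 3 is accepted (BFS exhausts all shorter strings without reaching an accepting state), and xxy is the lexicographically least accepting string of length 3.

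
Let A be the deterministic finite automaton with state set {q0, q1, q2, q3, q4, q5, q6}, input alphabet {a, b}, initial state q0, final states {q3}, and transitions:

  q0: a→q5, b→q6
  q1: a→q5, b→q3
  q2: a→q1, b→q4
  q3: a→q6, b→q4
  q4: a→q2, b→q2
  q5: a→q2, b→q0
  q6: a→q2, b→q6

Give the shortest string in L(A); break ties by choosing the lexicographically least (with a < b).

aaab

A breadth-first search from q0 reaches an accepting state first via the path q0 → q5 → q2 → q1 → q3 on input aaab.
No string of length < 4 is accepted (BFS exhausts all shorter strings without reaching an accepting state), and aaab is the lexicographically least accepting string of length 4.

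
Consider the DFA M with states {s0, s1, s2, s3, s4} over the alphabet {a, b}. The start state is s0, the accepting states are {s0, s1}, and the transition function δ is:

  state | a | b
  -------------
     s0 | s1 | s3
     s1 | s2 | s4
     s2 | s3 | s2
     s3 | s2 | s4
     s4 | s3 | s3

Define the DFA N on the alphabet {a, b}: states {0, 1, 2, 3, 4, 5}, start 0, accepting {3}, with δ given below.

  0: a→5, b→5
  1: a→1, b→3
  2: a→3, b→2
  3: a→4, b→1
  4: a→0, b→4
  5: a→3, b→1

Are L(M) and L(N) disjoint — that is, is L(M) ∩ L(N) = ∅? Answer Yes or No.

Yes

Exploring the product automaton M × N from the start pair (s0, 0), following both machines on each input symbol, reaches 16 state pairs: (s0, 0), (s1, 5), (s3, 5), (s2, 3), (s4, 1), (s3, 4), (s2, 1), (s3, 1), (s3, 3), (s2, 0), (s4, 4), (s4, 3), (s2, 4), (s2, 5), (s3, 0), (s4, 5).
M accepts in {s0, s1} and N accepts in {3}; no reachable pair has both components accepting, so no string drives both machines to acceptance simultaneously and L(M) ∩ L(N) = ∅.
So no string is accepted by both, and the intersection is empty.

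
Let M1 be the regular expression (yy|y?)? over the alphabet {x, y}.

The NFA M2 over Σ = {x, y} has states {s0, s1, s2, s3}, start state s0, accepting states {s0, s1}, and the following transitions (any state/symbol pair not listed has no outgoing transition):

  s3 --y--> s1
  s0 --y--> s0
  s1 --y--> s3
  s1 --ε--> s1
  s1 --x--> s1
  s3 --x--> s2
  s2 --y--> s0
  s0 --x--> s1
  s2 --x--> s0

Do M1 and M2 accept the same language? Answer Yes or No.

No

The string x is accepted by M2 but rejected by M1.
So L(M1) ≠ L(M2).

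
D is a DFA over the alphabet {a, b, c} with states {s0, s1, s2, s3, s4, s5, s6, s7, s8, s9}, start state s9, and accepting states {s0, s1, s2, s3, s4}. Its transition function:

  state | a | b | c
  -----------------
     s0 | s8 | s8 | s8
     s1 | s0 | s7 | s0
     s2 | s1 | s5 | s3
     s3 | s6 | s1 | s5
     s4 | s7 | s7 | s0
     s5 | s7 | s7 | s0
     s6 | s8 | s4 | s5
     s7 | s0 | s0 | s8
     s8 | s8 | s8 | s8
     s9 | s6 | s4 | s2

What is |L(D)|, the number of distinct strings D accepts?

The useful subgraph on states {s0, s1, s2, s3, s4, s5, s6, s7, s9} is acyclic, so L(D) is finite; the longest accepting path visits 7 useful states, giving maximum string length 6.
Counting accepting paths from s9 by length: 2 of length 1, 4 of length 2, 10 of length 3, 18 of length 4, 8 of length 5, 8 of length 6. Total 50.

50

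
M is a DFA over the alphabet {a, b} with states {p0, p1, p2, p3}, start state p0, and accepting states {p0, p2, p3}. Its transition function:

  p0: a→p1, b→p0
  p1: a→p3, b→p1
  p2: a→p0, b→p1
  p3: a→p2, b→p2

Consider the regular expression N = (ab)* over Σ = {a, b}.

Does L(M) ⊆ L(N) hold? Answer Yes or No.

The string b is in L(M) but not in L(N).
So L(M) ⊄ L(N).

No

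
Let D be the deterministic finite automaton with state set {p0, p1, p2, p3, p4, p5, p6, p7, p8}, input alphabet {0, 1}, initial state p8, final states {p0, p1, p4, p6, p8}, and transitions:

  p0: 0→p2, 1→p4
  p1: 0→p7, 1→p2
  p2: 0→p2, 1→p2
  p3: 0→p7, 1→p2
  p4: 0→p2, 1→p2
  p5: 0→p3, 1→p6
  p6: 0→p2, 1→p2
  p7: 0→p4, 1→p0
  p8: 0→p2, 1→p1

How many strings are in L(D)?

5

The useful subgraph on states {p0, p1, p4, p7, p8} is acyclic, so L(D) is finite; the longest accepting path visits 5 useful states, giving maximum string length 4.
Counting accepting paths from p8 by length: 1 of length 0, 1 of length 1, 2 of length 3, 1 of length 4. Total 5.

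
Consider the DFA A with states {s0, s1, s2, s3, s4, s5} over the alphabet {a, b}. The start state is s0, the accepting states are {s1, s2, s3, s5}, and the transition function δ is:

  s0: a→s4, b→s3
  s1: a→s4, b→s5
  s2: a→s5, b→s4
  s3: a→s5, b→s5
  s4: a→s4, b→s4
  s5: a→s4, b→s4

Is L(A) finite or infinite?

finite

The useful states (reachable from s0 and able to reach an accepting state) are {s0, s3, s5}.
Restricted to these states the transition graph has no cycle, so every accepting path has bounded length and L is finite.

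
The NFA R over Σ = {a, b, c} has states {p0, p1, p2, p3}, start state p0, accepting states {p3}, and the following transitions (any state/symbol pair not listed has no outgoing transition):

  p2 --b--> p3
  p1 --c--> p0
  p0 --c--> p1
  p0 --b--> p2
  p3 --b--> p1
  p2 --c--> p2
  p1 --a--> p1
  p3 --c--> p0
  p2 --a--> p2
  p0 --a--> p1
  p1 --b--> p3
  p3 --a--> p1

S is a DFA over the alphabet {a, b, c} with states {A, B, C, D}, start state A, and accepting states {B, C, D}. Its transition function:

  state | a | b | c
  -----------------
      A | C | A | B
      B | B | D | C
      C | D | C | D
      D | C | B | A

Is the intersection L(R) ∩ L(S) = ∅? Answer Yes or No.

No

The string ab is accepted by both R and S.
Hence L(R) ∩ L(S) ≠ ∅.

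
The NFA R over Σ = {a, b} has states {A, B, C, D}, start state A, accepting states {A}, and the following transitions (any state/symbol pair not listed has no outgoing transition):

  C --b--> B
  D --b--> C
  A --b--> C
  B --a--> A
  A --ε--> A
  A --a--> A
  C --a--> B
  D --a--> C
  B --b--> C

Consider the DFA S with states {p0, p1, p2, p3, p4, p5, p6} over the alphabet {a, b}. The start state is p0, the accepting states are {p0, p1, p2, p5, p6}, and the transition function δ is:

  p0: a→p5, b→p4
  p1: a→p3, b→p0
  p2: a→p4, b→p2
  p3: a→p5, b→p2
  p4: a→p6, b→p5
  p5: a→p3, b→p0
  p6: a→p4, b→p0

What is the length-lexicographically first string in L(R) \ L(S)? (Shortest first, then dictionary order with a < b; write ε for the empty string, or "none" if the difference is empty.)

The string aa is accepted by R but not by S.
No shorter string lies in the difference, and aa is the lexicographically first length-2 string in L(R) \ L(S).

aa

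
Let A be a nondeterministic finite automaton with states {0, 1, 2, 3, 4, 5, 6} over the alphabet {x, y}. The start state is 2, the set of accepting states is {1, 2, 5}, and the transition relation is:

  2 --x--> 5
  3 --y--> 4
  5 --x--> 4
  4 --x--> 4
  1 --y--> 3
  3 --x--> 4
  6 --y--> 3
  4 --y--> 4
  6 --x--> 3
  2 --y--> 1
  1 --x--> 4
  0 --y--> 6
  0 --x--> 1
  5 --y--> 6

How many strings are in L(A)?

The useful subgraph on states {1, 2, 5} is acyclic, so L(A) is finite; the longest accepting path visits 2 useful states, giving maximum string length 1.
Counting accepting paths from 2 by length: 1 of length 0, 2 of length 1. Total 3.

3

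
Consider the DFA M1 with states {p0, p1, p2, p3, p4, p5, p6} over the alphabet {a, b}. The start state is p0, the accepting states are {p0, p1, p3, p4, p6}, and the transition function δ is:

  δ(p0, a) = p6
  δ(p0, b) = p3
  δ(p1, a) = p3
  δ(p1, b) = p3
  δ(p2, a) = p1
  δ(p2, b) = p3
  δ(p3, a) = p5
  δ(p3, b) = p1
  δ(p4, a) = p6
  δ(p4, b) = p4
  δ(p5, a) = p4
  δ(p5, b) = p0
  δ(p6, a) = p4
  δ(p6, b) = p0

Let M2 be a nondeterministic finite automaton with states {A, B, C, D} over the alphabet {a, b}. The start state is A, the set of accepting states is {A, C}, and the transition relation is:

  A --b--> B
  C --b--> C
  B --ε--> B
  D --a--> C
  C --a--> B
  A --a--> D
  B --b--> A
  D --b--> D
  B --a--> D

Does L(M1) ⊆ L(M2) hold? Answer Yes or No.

No

The string a is in L(M1) but not in L(M2).
So L(M1) ⊄ L(M2).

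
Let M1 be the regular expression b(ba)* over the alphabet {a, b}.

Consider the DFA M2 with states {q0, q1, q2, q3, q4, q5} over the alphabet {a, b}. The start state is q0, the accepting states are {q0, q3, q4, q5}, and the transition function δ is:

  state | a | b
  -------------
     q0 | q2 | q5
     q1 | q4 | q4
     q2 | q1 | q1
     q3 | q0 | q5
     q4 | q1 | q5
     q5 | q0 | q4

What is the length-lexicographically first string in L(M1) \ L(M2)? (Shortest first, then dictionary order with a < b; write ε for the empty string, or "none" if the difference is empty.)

bba

The string bba is accepted by M1 but not by M2.
No shorter string lies in the difference, and bba is the lexicographically first length-3 string in L(M1) \ L(M2).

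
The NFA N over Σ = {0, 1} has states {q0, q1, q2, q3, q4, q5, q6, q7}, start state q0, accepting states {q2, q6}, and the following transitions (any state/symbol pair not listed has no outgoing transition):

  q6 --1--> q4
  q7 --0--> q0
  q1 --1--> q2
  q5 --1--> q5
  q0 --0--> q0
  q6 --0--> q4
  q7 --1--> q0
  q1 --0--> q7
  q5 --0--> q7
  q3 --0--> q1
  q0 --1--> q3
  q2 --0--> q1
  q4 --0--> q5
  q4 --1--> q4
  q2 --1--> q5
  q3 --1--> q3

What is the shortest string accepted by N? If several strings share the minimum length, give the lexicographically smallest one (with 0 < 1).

A breadth-first search from q0 reaches an accepting state first via the path q0 → q3 → q1 → q2 on input 101.
No string of length < 3 is accepted (BFS exhausts all shorter strings without reaching an accepting state), and 101 is the lexicographically least accepting string of length 3.

101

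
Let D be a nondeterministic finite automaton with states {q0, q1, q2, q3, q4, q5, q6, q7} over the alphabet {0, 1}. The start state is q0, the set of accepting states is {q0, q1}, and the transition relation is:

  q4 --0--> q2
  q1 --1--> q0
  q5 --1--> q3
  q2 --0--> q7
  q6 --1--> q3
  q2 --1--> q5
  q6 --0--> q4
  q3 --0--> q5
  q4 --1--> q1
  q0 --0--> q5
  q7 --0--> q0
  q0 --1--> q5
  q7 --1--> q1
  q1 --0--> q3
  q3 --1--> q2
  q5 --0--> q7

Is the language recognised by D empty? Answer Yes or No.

No

The empty string ε is accepted: the run q0 ends in the accepting state q0.
Since at least one string is accepted, L(D) is not empty.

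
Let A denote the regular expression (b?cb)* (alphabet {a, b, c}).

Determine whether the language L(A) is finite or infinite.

infinite

The expression contains a Kleene star applied to a subexpression that matches at least one nonempty string, so it matches strings of unbounded length.
Hence L(A) is infinite.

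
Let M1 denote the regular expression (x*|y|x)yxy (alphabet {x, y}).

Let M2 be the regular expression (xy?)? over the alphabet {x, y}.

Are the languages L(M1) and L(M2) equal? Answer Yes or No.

The string yxy is accepted by M1 but rejected by M2.
So L(M1) ≠ L(M2).

No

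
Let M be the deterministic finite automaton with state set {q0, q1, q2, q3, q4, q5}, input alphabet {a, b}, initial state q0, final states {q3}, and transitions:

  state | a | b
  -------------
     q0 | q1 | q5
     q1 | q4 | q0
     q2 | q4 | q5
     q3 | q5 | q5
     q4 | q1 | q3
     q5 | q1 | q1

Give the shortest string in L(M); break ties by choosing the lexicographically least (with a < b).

aab

A breadth-first search from q0 reaches an accepting state first via the path q0 → q1 → q4 → q3 on input aab.
No string of length < 3 is accepted (BFS exhausts all shorter strings without reaching an accepting state), and aab is the lexicographically least accepting string of length 3.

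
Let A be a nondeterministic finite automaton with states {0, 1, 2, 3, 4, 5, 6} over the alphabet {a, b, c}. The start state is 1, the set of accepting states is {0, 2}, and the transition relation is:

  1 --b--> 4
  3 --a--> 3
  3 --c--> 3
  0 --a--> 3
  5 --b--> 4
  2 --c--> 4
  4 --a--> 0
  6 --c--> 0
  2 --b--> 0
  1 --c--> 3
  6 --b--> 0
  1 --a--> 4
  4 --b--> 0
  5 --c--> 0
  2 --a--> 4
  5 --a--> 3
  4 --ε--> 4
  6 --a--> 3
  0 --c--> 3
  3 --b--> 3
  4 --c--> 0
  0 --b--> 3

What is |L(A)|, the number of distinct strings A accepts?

The useful subgraph on states {0, 1, 4} is acyclic, so L(A) is finite; the longest accepting path visits 3 useful states, giving maximum string length 2.
Counting accepting paths from 1 by length: 6 of length 2. Total 6.

6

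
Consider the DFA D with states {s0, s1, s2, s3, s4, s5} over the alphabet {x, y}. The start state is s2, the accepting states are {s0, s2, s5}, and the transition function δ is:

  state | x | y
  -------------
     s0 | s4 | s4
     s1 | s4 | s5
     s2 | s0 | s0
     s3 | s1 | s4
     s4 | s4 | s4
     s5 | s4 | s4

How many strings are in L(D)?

The useful subgraph on states {s0, s2} is acyclic, so L(D) is finite; the longest accepting path visits 2 useful states, giving maximum string length 1.
Counting accepting paths from s2 by length: 1 of length 0, 2 of length 1. Total 3.

3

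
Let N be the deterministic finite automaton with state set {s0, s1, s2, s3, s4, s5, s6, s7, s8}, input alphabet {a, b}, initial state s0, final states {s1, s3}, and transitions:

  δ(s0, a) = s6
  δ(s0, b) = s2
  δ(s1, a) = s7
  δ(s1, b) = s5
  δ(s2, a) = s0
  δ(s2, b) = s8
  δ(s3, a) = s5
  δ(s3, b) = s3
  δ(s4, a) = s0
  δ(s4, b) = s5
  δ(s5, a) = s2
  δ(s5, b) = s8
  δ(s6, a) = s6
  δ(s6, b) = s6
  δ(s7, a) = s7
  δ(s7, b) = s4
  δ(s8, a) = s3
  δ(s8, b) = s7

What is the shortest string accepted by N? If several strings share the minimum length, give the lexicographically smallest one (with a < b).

A breadth-first search from s0 reaches an accepting state first via the path s0 → s2 → s8 → s3 on input bba.
No string of length < 3 is accepted (BFS exhausts all shorter strings without reaching an accepting state), and bba is the lexicographically least accepting string of length 3.

bba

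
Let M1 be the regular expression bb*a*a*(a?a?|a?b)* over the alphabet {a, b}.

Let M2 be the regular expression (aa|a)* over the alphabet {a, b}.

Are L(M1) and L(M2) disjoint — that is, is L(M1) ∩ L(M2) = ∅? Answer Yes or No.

Yes

Converting the expression M1 to a DFA (subset construction, then merging equivalent states) gives the minimal DFA with states {r0, r1, r2}, start state r0, accepting states {r2} and transitions r0: a→r1, b→r2; r1: a→r1, b→r1; r2: a→r2, b→r2.
Converting the expression M2 to a DFA (subset construction, then merging equivalent states) gives the minimal DFA with states {t0, t1}, start state t0, accepting states {t0} and transitions t0: a→t0, b→t1; t1: a→t1, b→t1.
Exploring the product automaton M1 × M2 from the start pair (r0, t0), following both machines on each input symbol, reaches 4 state pairs: (r0, t0), (r1, t0), (r2, t1), (r1, t1).
M1 accepts in {r2} and M2 accepts in {t0}; no reachable pair has both components accepting, so no string drives both machines to acceptance simultaneously and L(M1) ∩ L(M2) = ∅.
So no string is accepted by both, and the intersection is empty.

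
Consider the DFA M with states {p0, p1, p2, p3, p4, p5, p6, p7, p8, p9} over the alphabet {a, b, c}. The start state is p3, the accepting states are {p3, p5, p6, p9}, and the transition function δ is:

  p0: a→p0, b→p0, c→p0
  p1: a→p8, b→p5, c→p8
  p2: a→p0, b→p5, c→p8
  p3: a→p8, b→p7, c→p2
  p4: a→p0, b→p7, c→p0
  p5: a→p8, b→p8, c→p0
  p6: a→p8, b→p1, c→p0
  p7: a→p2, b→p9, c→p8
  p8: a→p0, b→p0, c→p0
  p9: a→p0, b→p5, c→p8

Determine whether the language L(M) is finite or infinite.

finite

The useful states (reachable from p3 and able to reach an accepting state) are {p2, p3, p5, p7, p9}.
Restricted to these states the transition graph has no cycle, so every accepting path has bounded length and L is finite.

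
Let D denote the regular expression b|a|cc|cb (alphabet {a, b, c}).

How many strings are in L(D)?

4

The expression has no Kleene star, so L(D) is finite. Expanding the alternatives gives {a, b, cb, cc}.
That is 2 of length 1, 2 of length 2: 4 strings in all.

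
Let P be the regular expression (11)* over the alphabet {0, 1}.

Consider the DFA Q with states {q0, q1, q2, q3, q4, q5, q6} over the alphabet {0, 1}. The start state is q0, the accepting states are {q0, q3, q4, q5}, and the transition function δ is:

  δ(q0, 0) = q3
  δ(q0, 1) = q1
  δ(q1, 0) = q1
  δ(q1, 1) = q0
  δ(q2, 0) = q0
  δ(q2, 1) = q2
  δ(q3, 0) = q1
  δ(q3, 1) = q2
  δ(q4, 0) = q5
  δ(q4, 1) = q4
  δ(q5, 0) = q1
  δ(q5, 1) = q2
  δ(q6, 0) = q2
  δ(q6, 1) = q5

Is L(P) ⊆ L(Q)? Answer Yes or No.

Converting the expression P to a DFA (subset construction, then merging equivalent states) gives the minimal DFA with states {p0, p1, p2}, start state p0, accepting states {p0} and transitions p0: 0→p1, 1→p2; p1: 0→p1, 1→p1; p2: 0→p1, 1→p0.
Exploring the product automaton P × Q from the start pair (p0, q0), following both machines on each input symbol, reaches 6 state pairs: (p0, q0), (p1, q3), (p2, q1), (p1, q1), (p1, q2), (p1, q0).
P accepts in {p0} and Q accepts in {q0, q3, q4, q5}. The reachable pairs whose P-component is accepting are (p0, q0); in each of them the Q-component is accepting too, so the product for L(P) \ L(Q) (P-component accepting, Q-component rejecting) has no reachable accepting pair and the difference is empty.
Hence every string in L(P) is also in L(Q).

Yes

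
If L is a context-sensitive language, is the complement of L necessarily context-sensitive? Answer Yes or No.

The context-sensitive languages are exactly NSPACE(n), and by the Immerman–Szelepcsényi theorem nondeterministic space classes (from log n up) are closed under complement.
So the context-sensitive languages are closed under complement.

Yes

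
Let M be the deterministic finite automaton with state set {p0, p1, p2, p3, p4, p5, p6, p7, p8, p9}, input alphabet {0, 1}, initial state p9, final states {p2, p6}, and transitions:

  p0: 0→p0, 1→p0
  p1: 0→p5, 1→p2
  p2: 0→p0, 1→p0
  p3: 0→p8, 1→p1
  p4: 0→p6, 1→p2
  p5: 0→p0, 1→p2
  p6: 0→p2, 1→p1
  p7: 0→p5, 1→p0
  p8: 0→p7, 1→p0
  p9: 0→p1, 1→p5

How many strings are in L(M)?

The useful subgraph on states {p1, p2, p5, p9} is acyclic, so L(M) is finite; the longest accepting path visits 4 useful states, giving maximum string length 3.
Counting accepting paths from p9 by length: 2 of length 2, 1 of length 3. Total 3.

3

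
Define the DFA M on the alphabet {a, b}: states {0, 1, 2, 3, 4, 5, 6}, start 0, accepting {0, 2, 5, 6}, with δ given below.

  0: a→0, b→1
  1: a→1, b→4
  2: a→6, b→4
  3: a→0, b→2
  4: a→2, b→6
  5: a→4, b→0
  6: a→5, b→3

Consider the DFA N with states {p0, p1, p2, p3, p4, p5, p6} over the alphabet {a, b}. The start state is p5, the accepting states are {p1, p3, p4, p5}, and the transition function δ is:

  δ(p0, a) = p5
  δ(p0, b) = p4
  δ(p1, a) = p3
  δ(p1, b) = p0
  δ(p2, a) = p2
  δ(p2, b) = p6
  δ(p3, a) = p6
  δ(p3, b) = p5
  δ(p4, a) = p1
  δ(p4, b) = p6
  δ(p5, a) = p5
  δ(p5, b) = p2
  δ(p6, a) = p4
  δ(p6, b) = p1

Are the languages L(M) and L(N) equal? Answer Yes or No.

Exploring the product automaton M × N from the start pair (0, p5), following both machines on each input symbol, reaches 7 state pairs: (0, p5), (1, p2), (4, p6), (2, p4), (6, p1), (5, p3), (3, p0).
M accepts in {0, 2, 5, 6} and N accepts in {p1, p3, p4, p5}. In every reachable pair the two components are either both accepting — (0, p5), (2, p4), (6, p1), (5, p3) — or both non-accepting, so no string is accepted by exactly one of the machines: L(M) \ L(N) and L(N) \ L(M) are both empty.
Hence every string is accepted by M iff it is accepted by N, and the two languages coincide.

Yes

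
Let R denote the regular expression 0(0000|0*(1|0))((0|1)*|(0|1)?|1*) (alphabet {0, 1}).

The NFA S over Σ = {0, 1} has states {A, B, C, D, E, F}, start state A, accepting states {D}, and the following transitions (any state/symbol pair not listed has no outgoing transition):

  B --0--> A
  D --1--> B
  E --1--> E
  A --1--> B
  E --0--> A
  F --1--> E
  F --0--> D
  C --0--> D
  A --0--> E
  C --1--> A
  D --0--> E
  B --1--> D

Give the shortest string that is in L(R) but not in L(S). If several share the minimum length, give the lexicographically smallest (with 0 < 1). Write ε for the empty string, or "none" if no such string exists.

The string 00 is accepted by R but not by S.
No shorter string lies in the difference, and 00 is the lexicographically first length-2 string in L(R) \ L(S).

00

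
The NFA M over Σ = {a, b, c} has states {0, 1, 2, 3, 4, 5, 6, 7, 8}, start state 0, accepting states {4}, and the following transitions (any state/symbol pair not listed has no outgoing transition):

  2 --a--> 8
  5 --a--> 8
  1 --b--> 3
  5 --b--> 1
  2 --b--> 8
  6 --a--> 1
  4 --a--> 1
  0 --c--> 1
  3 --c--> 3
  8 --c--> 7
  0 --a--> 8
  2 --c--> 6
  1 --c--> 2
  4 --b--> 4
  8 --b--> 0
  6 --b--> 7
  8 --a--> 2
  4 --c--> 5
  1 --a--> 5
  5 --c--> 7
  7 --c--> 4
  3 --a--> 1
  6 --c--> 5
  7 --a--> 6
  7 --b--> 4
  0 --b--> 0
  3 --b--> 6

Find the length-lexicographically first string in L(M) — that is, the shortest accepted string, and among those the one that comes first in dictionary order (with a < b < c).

acb

A breadth-first search from 0 reaches an accepting state first via the path 0 → 8 → 7 → 4 on input acb.
No string of length < 3 is accepted (BFS exhausts all shorter strings without reaching an accepting state), and acb is the lexicographically least accepting string of length 3.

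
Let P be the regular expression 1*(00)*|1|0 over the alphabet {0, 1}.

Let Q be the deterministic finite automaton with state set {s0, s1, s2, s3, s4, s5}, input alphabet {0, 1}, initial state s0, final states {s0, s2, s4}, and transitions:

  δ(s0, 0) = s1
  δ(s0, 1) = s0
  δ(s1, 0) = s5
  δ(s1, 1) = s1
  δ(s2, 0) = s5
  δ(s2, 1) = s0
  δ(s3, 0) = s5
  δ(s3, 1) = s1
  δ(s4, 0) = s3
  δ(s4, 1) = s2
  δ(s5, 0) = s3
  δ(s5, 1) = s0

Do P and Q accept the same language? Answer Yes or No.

No

The string 0 is accepted by P but rejected by Q.
So L(P) ≠ L(Q).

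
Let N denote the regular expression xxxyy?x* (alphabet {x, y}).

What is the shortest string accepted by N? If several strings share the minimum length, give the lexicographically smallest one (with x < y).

xxxy

By inspection of the expression, no string of length less than 4 matches, and xxxy is the lexicographically first match of length 4.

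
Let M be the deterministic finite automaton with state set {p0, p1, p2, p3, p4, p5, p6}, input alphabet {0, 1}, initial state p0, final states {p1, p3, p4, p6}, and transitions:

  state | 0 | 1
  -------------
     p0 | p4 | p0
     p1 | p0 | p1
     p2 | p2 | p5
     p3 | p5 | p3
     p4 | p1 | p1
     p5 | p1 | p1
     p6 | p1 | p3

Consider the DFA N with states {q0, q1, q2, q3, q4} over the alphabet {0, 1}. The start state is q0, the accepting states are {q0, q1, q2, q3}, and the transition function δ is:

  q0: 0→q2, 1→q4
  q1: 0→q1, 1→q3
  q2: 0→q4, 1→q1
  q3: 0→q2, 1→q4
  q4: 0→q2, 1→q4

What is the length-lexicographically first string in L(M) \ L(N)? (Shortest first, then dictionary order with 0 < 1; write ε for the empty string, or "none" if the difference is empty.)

00

The string 00 is accepted by M but not by N.
No shorter string lies in the difference, and 00 is the lexicographically first length-2 string in L(M) \ L(N).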